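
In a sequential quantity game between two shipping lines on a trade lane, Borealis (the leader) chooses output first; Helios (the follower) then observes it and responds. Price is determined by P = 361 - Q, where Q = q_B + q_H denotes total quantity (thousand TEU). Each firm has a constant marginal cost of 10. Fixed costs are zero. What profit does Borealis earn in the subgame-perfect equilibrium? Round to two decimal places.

15400.13

Solve by backward induction. Given q_B, the follower Helios maximises π_H = (361 - q_B - q_H)q_H - 10q_H.
Follower FOC: 351 - q_B - 2q_H = 0, so q_H(q_B) = (351 - q_B)/2.
The leader anticipates this reaction. Substituting into P = 361 - Q gives P = 371/2 - (1/2)q_B, so π_B = (371/2 - (1/2)q_B)q_B - 10q_B.
Maximising: ∂π_B/∂q_B = 351/2 - q_B = 0, giving q_B = 351/2.
Then q_H = (351 - 351/2)/2 = 351/4.
Price P = 361 - 1053/4 = 391/4.
Borealis's profit: (391/4 - 10)·(351/2) = 15400.1250.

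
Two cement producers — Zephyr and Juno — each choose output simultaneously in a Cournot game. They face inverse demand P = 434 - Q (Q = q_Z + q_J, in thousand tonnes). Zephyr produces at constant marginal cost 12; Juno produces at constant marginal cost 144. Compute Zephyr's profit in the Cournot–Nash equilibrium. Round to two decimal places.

Zephyr's profit: π_Z = (434 - Q)q_Z - (12q_Z). Setting ∂π_Z/∂q_Z = 0: 422 - 2q_Z - (q_J) = 0.
Juno's first-order condition: 290 - 2q_J - (q_Z) = 0.
Best responses: q_Z = (422 - q_J)/2, q_J = (290 - q_Z)/2.
Substituting one into the other gives q_Z = 554/3 and q_J = 158/3.
Price P = 434 - 712/3 = 590/3.
Zephyr's profit: (590/3 - 12)·(554/3) = 34101.7778.

34101.78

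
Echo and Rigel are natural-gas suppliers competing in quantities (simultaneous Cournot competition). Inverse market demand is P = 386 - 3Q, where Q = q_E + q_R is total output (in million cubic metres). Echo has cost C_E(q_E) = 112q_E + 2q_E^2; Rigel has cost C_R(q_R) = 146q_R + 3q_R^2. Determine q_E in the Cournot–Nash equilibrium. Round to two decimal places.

23.14

Echo's profit: π_E = (386 - 3Q)q_E - (112q_E + 2q_E²). Setting ∂π_E/∂q_E = 0: 274 - 10q_E - 3(q_R) = 0.
Rigel's first-order condition: 240 - 12q_R - 3(q_E) = 0.
So q_E = (274 - 3q_R)/10 and q_R = (240 - 3q_E)/12.
Substituting one into the other gives q_E = 856/37 and q_R = 526/37.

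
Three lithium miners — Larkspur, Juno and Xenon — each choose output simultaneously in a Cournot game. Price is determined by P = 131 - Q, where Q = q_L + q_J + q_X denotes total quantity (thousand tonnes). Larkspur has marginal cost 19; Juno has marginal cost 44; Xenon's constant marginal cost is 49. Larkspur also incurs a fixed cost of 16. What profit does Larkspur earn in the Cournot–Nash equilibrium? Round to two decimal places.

1727.06

Larkspur's profit: π_L = (131 - Q)q_L - (19q_L). Setting ∂π_L/∂q_L = 0: 112 - 2q_L - (q_J + q_X) = 0.
Juno's first-order condition: 87 - 2q_J - (q_L + q_X) = 0.
Xenon's profit: π_X = (131 - Q)q_X - (49q_X). Setting ∂π_X/∂q_X = 0: 82 - 2q_X - (q_L + q_J) = 0.
Adding the 3 conditions: 281 − 2Q − 2Q = 0, i.e. Q = 281/4.
Back-substituting: q_L = (112 − 281/4) = 167/4, q_J = (87 − 281/4) = 67/4, q_X = (82 − 281/4) = 47/4.
Price P = 131 - 281/4 = 243/4.
Larkspur's profit: (243/4 - 19)·(167/4) - 16 = 1727.0625.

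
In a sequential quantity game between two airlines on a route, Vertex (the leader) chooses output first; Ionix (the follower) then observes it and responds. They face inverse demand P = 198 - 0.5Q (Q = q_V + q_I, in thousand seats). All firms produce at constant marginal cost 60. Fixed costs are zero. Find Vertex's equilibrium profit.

The follower Ionix best-responds to any q_V: π_I = (198 - 0.5Q)q_I - 60q_I.
∂π_I/∂q_I = 138 - (1/2)q_V - q_I = 0 gives the reaction function q_I = (138 - (1/2)q_V).
Vertex substitutes q_I(q_V) into its own profit: π_V = q_V(198 - (1/2)q_V - (138 - (1/2)q_V)/2) - 60q_V = (129 - (1/4)q_V)q_V - 60q_V.
Leader FOC: 69 - (1/2)q_V = 0, so q_V = 138.
Then q_I = (138 - (1/2)·138) = 69.
Price P = 198 - (1/2)·207 = 189/2.
Vertex's profit: (189/2 - 60)·138 = 4761.

4761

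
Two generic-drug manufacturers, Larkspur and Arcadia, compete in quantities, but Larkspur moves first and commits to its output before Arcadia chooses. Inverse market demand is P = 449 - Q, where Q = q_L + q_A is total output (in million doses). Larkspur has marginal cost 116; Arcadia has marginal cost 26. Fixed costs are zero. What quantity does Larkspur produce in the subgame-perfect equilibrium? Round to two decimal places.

The follower Arcadia best-responds to any q_L: π_A = (449 - Q)q_A - 26q_A.
∂π_A/∂q_A = 423 - q_L - 2q_A = 0 gives the reaction function q_A = (423 - q_L)/2.
Larkspur substitutes q_A(q_L) into its own profit: π_L = q_L(449 - q_L - (423 - q_L)/2) - 116q_L = (475/2 - (1/2)q_L)q_L - 116q_L.
Leader FOC: 243/2 - q_L = 0, so q_L = 243/2.
Then q_A = (423 - 243/2)/2 = 603/4.

121.50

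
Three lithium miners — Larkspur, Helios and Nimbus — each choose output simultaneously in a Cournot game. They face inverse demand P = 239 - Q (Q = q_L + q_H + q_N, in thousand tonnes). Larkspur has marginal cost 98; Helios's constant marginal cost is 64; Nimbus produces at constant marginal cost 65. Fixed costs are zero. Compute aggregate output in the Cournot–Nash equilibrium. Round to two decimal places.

Larkspur's profit: π_L = (239 - Q)q_L - (98q_L). Setting ∂π_L/∂q_L = 0: 141 - 2q_L - (q_H + q_N) = 0.
Helios's first-order condition: 175 - 2q_H - (q_L + q_N) = 0.
Nimbus's profit: π_N = (239 - Q)q_N - (65q_N). Setting ∂π_N/∂q_N = 0: 174 - 2q_N - (q_L + q_H) = 0.
Adding the 3 conditions: 490 − 2Q − 2Q = 0, i.e. Q = 245/2.
Back-substituting: q_L = (141 − 245/2) = 37/2, q_H = (175 − 245/2) = 105/2, q_N = (174 − 245/2) = 103/2.
Total output Q = 37/2 + 105/2 + 103/2 = 245/2.

122.50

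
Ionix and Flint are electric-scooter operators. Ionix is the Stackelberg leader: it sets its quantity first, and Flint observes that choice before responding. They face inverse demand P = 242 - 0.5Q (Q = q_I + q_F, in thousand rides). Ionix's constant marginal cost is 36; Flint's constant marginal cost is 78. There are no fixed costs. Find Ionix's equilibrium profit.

Solve by backward induction. Given q_I, the follower Flint maximises π_F = (242 - (1/2)q_I - (1/2)q_F)q_F - 78q_F.
Follower FOC: 164 - (1/2)q_I - q_F = 0, so q_F(q_I) = (164 - (1/2)q_I).
The leader anticipates this reaction. Substituting into P = 242 - 0.5Q gives P = 160 - (1/4)q_I, so π_I = (160 - (1/4)q_I)q_I - 36q_I.
The leader's first-order condition 124 - (1/2)q_I = 0 yields q_I = 248.
Then q_F = (164 - (1/2)·248) = 40.
Price P = 242 - (1/2)·288 = 98.
Ionix's profit: (98 - 36)·248 = 15376.

15376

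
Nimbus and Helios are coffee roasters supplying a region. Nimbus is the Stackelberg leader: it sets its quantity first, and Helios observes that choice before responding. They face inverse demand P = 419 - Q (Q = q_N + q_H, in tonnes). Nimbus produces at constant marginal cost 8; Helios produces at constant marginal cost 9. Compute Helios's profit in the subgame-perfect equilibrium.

The follower Helios best-responds to any q_N: π_H = (419 - Q)q_H - 9q_H.
∂π_H/∂q_H = 410 - q_N - 2q_H = 0 gives the reaction function q_H = (410 - q_N)/2.
Nimbus substitutes q_H(q_N) into its own profit: π_N = q_N(419 - q_N - (410 - q_N)/2) - 8q_N = (214 - (1/2)q_N)q_N - 8q_N.
Leader FOC: 206 - q_N = 0, so q_N = 206.
Then q_H = (410 - 206)/2 = 102.
Price P = 419 - 308 = 111.
Helios's profit: (111 - 9)·102 = 10404.

10404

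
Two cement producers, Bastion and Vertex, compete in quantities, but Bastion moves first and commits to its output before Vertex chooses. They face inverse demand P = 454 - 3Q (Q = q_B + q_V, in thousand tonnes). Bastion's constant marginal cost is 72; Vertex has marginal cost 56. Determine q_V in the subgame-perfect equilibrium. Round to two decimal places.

The follower Vertex best-responds to any q_B: π_V = (454 - 3Q)q_V - 56q_V.
Follower FOC: 398 - 3q_B - 6q_V = 0, so q_V(q_B) = (398 - 3q_B)/6.
The leader anticipates this reaction. Substituting into P = 454 - 3Q gives P = 255 - (3/2)q_B, so π_B = (255 - (3/2)q_B)q_B - 72q_B.
Leader FOC: 183 - 3q_B = 0, so q_B = 61.
Then q_V = (398 - 3·61)/6 = 215/6.

35.83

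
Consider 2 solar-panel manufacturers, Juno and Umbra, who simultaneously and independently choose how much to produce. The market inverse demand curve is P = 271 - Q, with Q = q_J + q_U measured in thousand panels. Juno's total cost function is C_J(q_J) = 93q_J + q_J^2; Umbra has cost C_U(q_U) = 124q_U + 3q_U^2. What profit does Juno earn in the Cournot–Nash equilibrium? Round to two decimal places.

3393.82

Juno's profit: π_J = (271 - Q)q_J - (93q_J + q_J²). Setting ∂π_J/∂q_J = 0: 178 - 4q_J - (q_U) = 0.
Umbra's first-order condition: 147 - 8q_U - (q_J) = 0.
Rearranging gives the reaction functions q_J = (178 - q_U)/4 and q_U = (147 - q_J)/8.
Solving the pair: q_J = 1277/31, q_U = 410/31.
Price P = 271 - 1687/31 = 216.5806.
Juno's profit: 216.5806·(1277/31) - 93·(1277/31) - (1277/31)² = 3393.8169.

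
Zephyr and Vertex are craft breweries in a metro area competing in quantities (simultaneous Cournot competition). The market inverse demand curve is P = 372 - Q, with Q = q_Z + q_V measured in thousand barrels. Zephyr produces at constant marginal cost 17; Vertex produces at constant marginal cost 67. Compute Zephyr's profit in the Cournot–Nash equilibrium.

18225

Zephyr's profit: π_Z = (372 - Q)q_Z - (17q_Z). Setting ∂π_Z/∂q_Z = 0: 355 - 2q_Z - (q_V) = 0.
Vertex's profit: π_V = (372 - Q)q_V - (67q_V). Setting ∂π_V/∂q_V = 0: 305 - 2q_V - (q_Z) = 0.
Best responses: q_Z = (355 - q_V)/2, q_V = (305 - q_Z)/2.
Substituting one into the other gives q_Z = 135 and q_V = 85.
Price P = 372 - 220 = 152.
Zephyr's profit: (152 - 17)·135 = 18225.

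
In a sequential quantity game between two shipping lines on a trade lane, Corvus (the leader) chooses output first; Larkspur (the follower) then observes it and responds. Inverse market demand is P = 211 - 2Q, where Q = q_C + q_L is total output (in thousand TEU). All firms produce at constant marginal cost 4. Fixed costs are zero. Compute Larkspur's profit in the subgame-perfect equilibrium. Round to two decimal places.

1339.03

Solve by backward induction. Given q_C, the follower Larkspur maximises π_L = (211 - 2q_C - 2q_L)q_L - 4q_L.
Setting the follower's marginal profit to zero, 207 - 2q_C - 4q_L = 0, i.e. q_L = (207 - 2q_C)/4.
Corvus substitutes q_L(q_C) into its own profit: π_C = q_C(211 - 2q_C - (207 - 2q_C)/2) - 4q_C = (215/2 - q_C)q_C - 4q_C.
The leader's first-order condition 207/2 - 2q_C = 0 yields q_C = 207/4.
Then q_L = (207 - 2·(207/4))/4 = 207/8.
Price P = 211 - 2·(621/8) = 223/4.
Larkspur's profit: (223/4 - 4)·(207/8) = 1339.0313.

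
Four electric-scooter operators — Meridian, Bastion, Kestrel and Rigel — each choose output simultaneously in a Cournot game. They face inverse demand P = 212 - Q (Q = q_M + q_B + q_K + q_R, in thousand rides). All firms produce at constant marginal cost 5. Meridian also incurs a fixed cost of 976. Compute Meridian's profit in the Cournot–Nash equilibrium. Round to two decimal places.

A representative firm's profit is π_i = q_i(212 - Q) - 5q_i.
Setting ∂π_i/∂q_i = 0 with rivals' quantities fixed: 207 - 2q_i - Σ_{j≠i} q_j = 0.
With identical firms every q_j equals q_i, so Σ_{j≠i} q_j = 3q_i and 207 = 5q_i, giving q_i = 207/5.
Price P = 212 - 828/5 = 232/5.
Meridian's profit: (232/5 - 5)·(207/5) - 976 = 737.9600.

737.96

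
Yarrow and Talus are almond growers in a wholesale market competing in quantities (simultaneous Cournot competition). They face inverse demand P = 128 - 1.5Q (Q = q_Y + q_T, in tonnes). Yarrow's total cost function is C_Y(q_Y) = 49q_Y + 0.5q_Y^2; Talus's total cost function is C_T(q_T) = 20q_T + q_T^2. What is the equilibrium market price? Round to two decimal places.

81.82

Yarrow's profit: π_Y = (128 - 1.5Q)q_Y - (49q_Y + (1/2)q_Y²). Setting ∂π_Y/∂q_Y = 0: 79 - 4q_Y - (3/2)(q_T) = 0.
Talus's profit: π_T = (128 - 1.5Q)q_T - (20q_T + q_T²). Setting ∂π_T/∂q_T = 0: 108 - 5q_T - (3/2)(q_Y) = 0.
So q_Y = (79 - (3/2)q_T)/4 and q_T = (108 - (3/2)q_Y)/5.
Substituting one into the other gives q_Y = 932/71 and q_T = 1254/71.
Total output Q = 30.7887, so price P = 128 - (3/2)·30.7887 = 81.8169.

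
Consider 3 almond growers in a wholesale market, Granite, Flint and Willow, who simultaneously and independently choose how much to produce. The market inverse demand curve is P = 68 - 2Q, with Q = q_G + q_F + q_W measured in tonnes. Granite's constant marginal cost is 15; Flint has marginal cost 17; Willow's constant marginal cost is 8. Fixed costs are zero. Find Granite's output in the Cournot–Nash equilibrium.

Granite's profit: π_G = (68 - 2Q)q_G - (15q_G). Setting ∂π_G/∂q_G = 0: 53 - 4q_G - 2(q_F + q_W) = 0.
Flint's first-order condition: 51 - 4q_F - 2(q_G + q_W) = 0.
Willow's first-order condition: 60 - 4q_W - 2(q_G + q_F) = 0.
Adding the 3 first-order conditions: 164 − 8Q = 0, so Q = 41/2.
Back-substituting: q_G = (53 − 41)/2 = 6, q_F = (51 − 41)/2 = 5, q_W = (60 − 41)/2 = 19/2.

6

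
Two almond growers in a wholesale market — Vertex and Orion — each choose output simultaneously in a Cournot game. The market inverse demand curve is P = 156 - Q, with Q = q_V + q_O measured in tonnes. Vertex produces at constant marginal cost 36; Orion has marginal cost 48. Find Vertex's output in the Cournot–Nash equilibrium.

44

Vertex's profit: π_V = (156 - Q)q_V - (36q_V). Setting ∂π_V/∂q_V = 0: 120 - 2q_V - (q_O) = 0.
Orion's first-order condition: 108 - 2q_O - (q_V) = 0.
Rearranging gives the reaction functions q_V = (120 - q_O)/2 and q_O = (108 - q_V)/2.
Solving the pair: q_V = 44, q_O = 32.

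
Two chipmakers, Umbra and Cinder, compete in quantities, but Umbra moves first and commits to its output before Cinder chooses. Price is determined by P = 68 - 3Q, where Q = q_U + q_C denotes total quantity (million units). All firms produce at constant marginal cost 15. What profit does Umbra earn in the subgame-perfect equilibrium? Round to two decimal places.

The follower Cinder best-responds to any q_U: π_C = (68 - 3Q)q_C - 15q_C.
∂π_C/∂q_C = 53 - 3q_U - 6q_C = 0 gives the reaction function q_C = (53 - 3q_U)/6.
Umbra substitutes q_C(q_U) into its own profit: π_U = q_U(68 - 3q_U - (53 - 3q_U)/2) - 15q_U = (83/2 - (3/2)q_U)q_U - 15q_U.
Leader FOC: 53/2 - 3q_U = 0, so q_U = 53/6.
Then q_C = (53 - 3·(53/6))/6 = 53/12.
Price P = 68 - 3·(53/4) = 113/4.
Umbra's profit: (113/4 - 15)·(53/6) = 117.0417.

117.04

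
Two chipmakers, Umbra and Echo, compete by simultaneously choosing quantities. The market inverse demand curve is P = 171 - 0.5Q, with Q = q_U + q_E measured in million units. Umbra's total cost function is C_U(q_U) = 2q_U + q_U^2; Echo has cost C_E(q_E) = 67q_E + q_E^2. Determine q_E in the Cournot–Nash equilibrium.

Umbra's profit: π_U = (171 - 0.5Q)q_U - (2q_U + q_U²). Setting ∂π_U/∂q_U = 0: 169 - 3q_U - (1/2)(q_E) = 0.
Echo's first-order condition: 104 - 3q_E - (1/2)(q_U) = 0.
Best responses: q_U = (169 - (1/2)q_E)/3, q_E = (104 - (1/2)q_U)/3.
Solving the pair: q_U = 52, q_E = 26.

26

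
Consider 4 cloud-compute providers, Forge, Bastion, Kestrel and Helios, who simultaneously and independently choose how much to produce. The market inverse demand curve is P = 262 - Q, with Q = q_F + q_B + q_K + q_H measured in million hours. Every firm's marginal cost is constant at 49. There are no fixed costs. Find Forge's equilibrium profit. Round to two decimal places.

Each firm earns π_i = (262 - Q)q_i - 49q_i.
First-order condition (treating rivals' output as given): 213 - 2q_i - Σ_{j≠i} q_j = 0.
With identical firms every q_j equals q_i, so Σ_{j≠i} q_j = 3q_i and 213 = 5q_i, giving q_i = 213/5.
Price P = 262 - 852/5 = 458/5.
Forge's profit: (458/5 - 49)·(213/5) = 1814.7600.

1814.76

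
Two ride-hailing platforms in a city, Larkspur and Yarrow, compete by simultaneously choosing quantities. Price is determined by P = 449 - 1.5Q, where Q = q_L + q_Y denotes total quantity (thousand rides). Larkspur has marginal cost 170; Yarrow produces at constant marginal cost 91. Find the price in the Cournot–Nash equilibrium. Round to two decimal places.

236.67

Larkspur's profit: π_L = (449 - 1.5Q)q_L - (170q_L). Setting ∂π_L/∂q_L = 0: 279 - 3q_L - (3/2)(q_Y) = 0.
Yarrow's first-order condition: 358 - 3q_Y - (3/2)(q_L) = 0.
Best responses: q_L = (279 - (3/2)q_Y)/3, q_Y = (358 - (3/2)q_L)/3.
Substituting one into the other gives q_L = 400/9 and q_Y = 874/9.
Total output Q = 1274/9, so price P = 449 - (3/2)·(1274/9) = 710/3.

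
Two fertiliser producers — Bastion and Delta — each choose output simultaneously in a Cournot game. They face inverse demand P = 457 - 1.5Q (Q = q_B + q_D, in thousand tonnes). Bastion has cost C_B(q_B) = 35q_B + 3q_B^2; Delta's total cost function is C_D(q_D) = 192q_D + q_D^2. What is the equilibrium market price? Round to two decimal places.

335.44

Bastion's profit: π_B = (457 - 1.5Q)q_B - (35q_B + 3q_B²). Setting ∂π_B/∂q_B = 0: 422 - 9q_B - (3/2)(q_D) = 0.
Delta's profit: π_D = (457 - 1.5Q)q_D - (192q_D + q_D²). Setting ∂π_D/∂q_D = 0: 265 - 5q_D - (3/2)(q_B) = 0.
So q_B = (422 - (3/2)q_D)/9 and q_D = (265 - (3/2)q_B)/5.
Substituting one into the other gives q_B = 40.0585 and q_D = 40.9825.
Total output Q = 81.0409, so price P = 457 - (3/2)·81.0409 = 335.4386.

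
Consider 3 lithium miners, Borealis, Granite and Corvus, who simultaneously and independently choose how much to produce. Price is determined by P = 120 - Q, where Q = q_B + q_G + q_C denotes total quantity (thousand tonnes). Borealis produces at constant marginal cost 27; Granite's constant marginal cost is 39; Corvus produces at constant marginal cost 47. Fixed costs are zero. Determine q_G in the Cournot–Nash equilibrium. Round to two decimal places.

Borealis's profit: π_B = (120 - Q)q_B - (27q_B). Setting ∂π_B/∂q_B = 0: 93 - 2q_B - (q_G + q_C) = 0.
Granite's profit: π_G = (120 - Q)q_G - (39q_G). Setting ∂π_G/∂q_G = 0: 81 - 2q_G - (q_B + q_C) = 0.
Corvus's first-order condition: 73 - 2q_C - (q_B + q_G) = 0.
Summing all 3 equations gives 247 − 4Q = 0, hence Q = 247/4.
Back-substituting: q_B = (93 − 247/4) = 125/4, q_G = (81 − 247/4) = 77/4, q_C = (73 − 247/4) = 45/4.

19.25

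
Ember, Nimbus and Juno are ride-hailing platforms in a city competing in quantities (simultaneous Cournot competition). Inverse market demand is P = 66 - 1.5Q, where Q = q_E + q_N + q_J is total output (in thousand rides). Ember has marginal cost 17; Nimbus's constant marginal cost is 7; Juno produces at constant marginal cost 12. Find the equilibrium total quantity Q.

27

Ember's profit: π_E = (66 - 1.5Q)q_E - (17q_E). Setting ∂π_E/∂q_E = 0: 49 - 3q_E - (3/2)(q_N + q_J) = 0.
Nimbus's profit: π_N = (66 - 1.5Q)q_N - (7q_N). Setting ∂π_N/∂q_N = 0: 59 - 3q_N - (3/2)(q_E + q_J) = 0.
Juno's first-order condition: 54 - 3q_J - (3/2)(q_E + q_N) = 0.
Adding the 3 first-order conditions: 162 − 6Q = 0, so Q = 27.
Back-substituting: q_E = (49 − 81/2)/(3/2) = 17/3, q_N = (59 − 81/2)/(3/2) = 37/3, q_J = (54 − 81/2)/(3/2) = 9.
Total output Q = 17/3 + 37/3 + 9 = 27.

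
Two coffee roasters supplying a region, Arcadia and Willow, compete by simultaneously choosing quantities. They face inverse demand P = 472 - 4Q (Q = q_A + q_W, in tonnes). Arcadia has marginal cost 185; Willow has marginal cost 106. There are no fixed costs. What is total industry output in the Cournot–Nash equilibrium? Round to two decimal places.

Arcadia's profit: π_A = (472 - 4Q)q_A - (185q_A). Setting ∂π_A/∂q_A = 0: 287 - 8q_A - 4(q_W) = 0.
Willow's profit: π_W = (472 - 4Q)q_W - (106q_W). Setting ∂π_W/∂q_W = 0: 366 - 8q_W - 4(q_A) = 0.
So q_A = (287 - 4q_W)/8 and q_W = (366 - 4q_A)/8.
Solving the pair: q_A = 52/3, q_W = 445/12.
Total output Q = 52/3 + 445/12 = 653/12.

54.42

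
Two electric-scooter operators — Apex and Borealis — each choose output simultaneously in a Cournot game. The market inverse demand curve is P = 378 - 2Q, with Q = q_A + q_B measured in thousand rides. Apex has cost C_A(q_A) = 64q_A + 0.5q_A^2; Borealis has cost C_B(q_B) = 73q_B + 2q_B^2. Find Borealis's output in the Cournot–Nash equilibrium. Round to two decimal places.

24.92

Apex's profit: π_A = (378 - 2Q)q_A - (64q_A + (1/2)q_A²). Setting ∂π_A/∂q_A = 0: 314 - 5q_A - 2(q_B) = 0.
Borealis's profit: π_B = (378 - 2Q)q_B - (73q_B + 2q_B²). Setting ∂π_B/∂q_B = 0: 305 - 8q_B - 2(q_A) = 0.
Best responses: q_A = (314 - 2q_B)/5, q_B = (305 - 2q_A)/8.
Substituting one into the other gives q_A = 317/6 and q_B = 299/12.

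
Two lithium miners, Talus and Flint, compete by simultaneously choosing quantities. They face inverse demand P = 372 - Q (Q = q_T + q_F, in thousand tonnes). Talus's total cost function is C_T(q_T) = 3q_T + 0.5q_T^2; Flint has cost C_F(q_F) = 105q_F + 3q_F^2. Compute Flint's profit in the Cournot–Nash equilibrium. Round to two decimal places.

1411.15

Talus's profit: π_T = (372 - Q)q_T - (3q_T + (1/2)q_T²). Setting ∂π_T/∂q_T = 0: 369 - 3q_T - (q_F) = 0.
Flint's profit: π_F = (372 - Q)q_F - (105q_F + 3q_F²). Setting ∂π_F/∂q_F = 0: 267 - 8q_F - (q_T) = 0.
Rearranging gives the reaction functions q_T = (369 - q_F)/3 and q_F = (267 - q_T)/8.
Solving the pair: q_T = 116.7391, q_F = 432/23.
Price P = 372 - 135.5217 = 236.4783.
Flint's profit: 236.4783·(432/23) - 105·(432/23) - 3(432/23)² = 1411.1456.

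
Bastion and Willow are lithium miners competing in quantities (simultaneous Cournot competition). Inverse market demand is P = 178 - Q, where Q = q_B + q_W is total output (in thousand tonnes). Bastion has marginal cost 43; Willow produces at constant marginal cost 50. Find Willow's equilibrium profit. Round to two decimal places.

Bastion's profit: π_B = (178 - Q)q_B - (43q_B). Setting ∂π_B/∂q_B = 0: 135 - 2q_B - (q_W) = 0.
Willow's first-order condition: 128 - 2q_W - (q_B) = 0.
So q_B = (135 - q_W)/2 and q_W = (128 - q_B)/2.
Solving the pair: q_B = 142/3, q_W = 121/3.
Price P = 178 - 263/3 = 271/3.
Willow's profit: (271/3 - 50)·(121/3) = 1626.7778.

1626.78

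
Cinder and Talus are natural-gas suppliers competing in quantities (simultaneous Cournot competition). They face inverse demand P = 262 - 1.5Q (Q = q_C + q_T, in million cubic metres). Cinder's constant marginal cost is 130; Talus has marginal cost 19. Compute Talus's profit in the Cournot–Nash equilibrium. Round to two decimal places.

Cinder's profit: π_C = (262 - 1.5Q)q_C - (130q_C). Setting ∂π_C/∂q_C = 0: 132 - 3q_C - (3/2)(q_T) = 0.
Talus's profit: π_T = (262 - 1.5Q)q_T - (19q_T). Setting ∂π_T/∂q_T = 0: 243 - 3q_T - (3/2)(q_C) = 0.
Best responses: q_C = (132 - (3/2)q_T)/3, q_T = (243 - (3/2)q_C)/3.
Substituting one into the other gives q_C = 14/3 and q_T = 236/3.
Price P = 262 - (3/2)·(250/3) = 137.
Talus's profit: (137 - 19)·(236/3) = 9282.6667.

9282.67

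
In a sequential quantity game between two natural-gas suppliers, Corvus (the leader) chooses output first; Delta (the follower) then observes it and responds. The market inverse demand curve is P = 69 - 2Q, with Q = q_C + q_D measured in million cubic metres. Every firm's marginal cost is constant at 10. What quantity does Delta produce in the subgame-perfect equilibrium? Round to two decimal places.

Solve by backward induction. Given q_C, the follower Delta maximises π_D = (69 - 2q_C - 2q_D)q_D - 10q_D.
Follower FOC: 59 - 2q_C - 4q_D = 0, so q_D(q_C) = (59 - 2q_C)/4.
The leader anticipates this reaction. Substituting into P = 69 - 2Q gives P = 79/2 - q_C, so π_C = (79/2 - q_C)q_C - 10q_C.
Maximising: ∂π_C/∂q_C = 59/2 - 2q_C = 0, giving q_C = 59/4.
Then q_D = (59 - 2·(59/4))/4 = 59/8.

7.38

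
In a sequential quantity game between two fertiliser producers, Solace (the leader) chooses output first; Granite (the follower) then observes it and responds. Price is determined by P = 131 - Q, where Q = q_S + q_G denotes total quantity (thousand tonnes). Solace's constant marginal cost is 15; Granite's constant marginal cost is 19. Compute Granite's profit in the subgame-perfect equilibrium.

676

The follower Granite best-responds to any q_S: π_G = (131 - Q)q_G - 19q_G.
∂π_G/∂q_G = 112 - q_S - 2q_G = 0 gives the reaction function q_G = (112 - q_S)/2.
The leader anticipates this reaction. Substituting into P = 131 - Q gives P = 75 - (1/2)q_S, so π_S = (75 - (1/2)q_S)q_S - 15q_S.
Maximising: ∂π_S/∂q_S = 60 - q_S = 0, giving q_S = 60.
Then q_G = (112 - 60)/2 = 26.
Price P = 131 - 86 = 45.
Granite's profit: (45 - 19)·26 = 676.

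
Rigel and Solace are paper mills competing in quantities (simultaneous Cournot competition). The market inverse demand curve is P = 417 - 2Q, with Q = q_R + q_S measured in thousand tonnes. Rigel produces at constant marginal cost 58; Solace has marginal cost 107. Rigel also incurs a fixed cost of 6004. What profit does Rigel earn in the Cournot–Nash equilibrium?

Rigel's profit: π_R = (417 - 2Q)q_R - (58q_R). Setting ∂π_R/∂q_R = 0: 359 - 4q_R - 2(q_S) = 0.
Solace's first-order condition: 310 - 4q_S - 2(q_R) = 0.
So q_R = (359 - 2q_S)/4 and q_S = (310 - 2q_R)/4.
Substituting one into the other gives q_R = 68 and q_S = 87/2.
Price P = 417 - 2·(223/2) = 194.
Rigel's profit: (194 - 58)·68 - 6004 = 3244.

3244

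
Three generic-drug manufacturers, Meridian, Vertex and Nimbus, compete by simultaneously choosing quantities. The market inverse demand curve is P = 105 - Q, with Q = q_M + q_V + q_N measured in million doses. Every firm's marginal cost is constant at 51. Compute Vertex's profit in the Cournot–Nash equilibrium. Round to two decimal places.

182.25

A representative firm's profit is π_i = q_i(105 - Q) - 51q_i.
Setting ∂π_i/∂q_i = 0 with rivals' quantities fixed: 54 - 2q_i - Σ_{j≠i} q_j = 0.
With identical firms every q_j equals q_i, so Σ_{j≠i} q_j = 2q_i and 54 = 4q_i, giving q_i = 27/2.
Price P = 105 - 81/2 = 129/2.
Vertex's profit: (129/2 - 51)·(27/2) = 729/4.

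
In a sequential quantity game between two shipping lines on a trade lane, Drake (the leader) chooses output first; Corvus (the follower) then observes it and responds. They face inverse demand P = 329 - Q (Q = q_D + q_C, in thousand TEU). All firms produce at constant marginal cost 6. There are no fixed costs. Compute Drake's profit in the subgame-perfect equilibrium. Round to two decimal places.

13041.13

Solve by backward induction. Given q_D, the follower Corvus maximises π_C = (329 - q_D - q_C)q_C - 6q_C.
Setting the follower's marginal profit to zero, 323 - q_D - 2q_C = 0, i.e. q_C = (323 - q_D)/2.
Drake substitutes q_C(q_D) into its own profit: π_D = q_D(329 - q_D - (323 - q_D)/2) - 6q_D = (335/2 - (1/2)q_D)q_D - 6q_D.
Leader FOC: 323/2 - q_D = 0, so q_D = 323/2.
Then q_C = (323 - 323/2)/2 = 323/4.
Price P = 329 - 969/4 = 347/4.
Drake's profit: (347/4 - 6)·(323/2) = 13041.1250.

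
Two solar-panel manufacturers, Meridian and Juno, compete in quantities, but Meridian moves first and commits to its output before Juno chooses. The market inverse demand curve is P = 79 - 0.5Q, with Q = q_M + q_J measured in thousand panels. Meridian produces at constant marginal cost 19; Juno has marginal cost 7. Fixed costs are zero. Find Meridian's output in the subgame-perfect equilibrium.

Solve by backward induction. Given q_M, the follower Juno maximises π_J = (79 - (1/2)q_M - (1/2)q_J)q_J - 7q_J.
Follower FOC: 72 - (1/2)q_M - q_J = 0, so q_J(q_M) = (72 - (1/2)q_M).
Meridian substitutes q_J(q_M) into its own profit: π_M = q_M(79 - (1/2)q_M - (72 - (1/2)q_M)/2) - 19q_M = (43 - (1/4)q_M)q_M - 19q_M.
Leader FOC: 24 - (1/2)q_M = 0, so q_M = 48.
Then q_J = (72 - (1/2)·48) = 48.

48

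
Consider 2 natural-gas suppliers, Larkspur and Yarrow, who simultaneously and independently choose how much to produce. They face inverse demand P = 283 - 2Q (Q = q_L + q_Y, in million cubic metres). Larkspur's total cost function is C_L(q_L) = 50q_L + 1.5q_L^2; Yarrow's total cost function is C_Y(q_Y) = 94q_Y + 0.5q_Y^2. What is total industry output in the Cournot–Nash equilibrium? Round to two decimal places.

53.03

Larkspur's profit: π_L = (283 - 2Q)q_L - (50q_L + (3/2)q_L²). Setting ∂π_L/∂q_L = 0: 233 - 7q_L - 2(q_Y) = 0.
Yarrow's profit: π_Y = (283 - 2Q)q_Y - (94q_Y + (1/2)q_Y²). Setting ∂π_Y/∂q_Y = 0: 189 - 5q_Y - 2(q_L) = 0.
Rearranging gives the reaction functions q_L = (233 - 2q_Y)/7 and q_Y = (189 - 2q_L)/5.
Substituting one into the other gives q_L = 787/31 and q_Y = 857/31.
Total output Q = 787/31 + 857/31 = 1644/31.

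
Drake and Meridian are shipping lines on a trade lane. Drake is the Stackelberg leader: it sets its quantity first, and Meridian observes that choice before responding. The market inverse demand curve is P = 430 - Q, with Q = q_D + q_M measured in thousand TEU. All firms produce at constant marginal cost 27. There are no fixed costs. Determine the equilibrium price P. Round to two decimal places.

127.75

Solve by backward induction. Given q_D, the follower Meridian maximises π_M = (430 - q_D - q_M)q_M - 27q_M.
Setting the follower's marginal profit to zero, 403 - q_D - 2q_M = 0, i.e. q_M = (403 - q_D)/2.
The leader anticipates this reaction. Substituting into P = 430 - Q gives P = 457/2 - (1/2)q_D, so π_D = (457/2 - (1/2)q_D)q_D - 27q_D.
Maximising: ∂π_D/∂q_D = 403/2 - q_D = 0, giving q_D = 403/2.
Then q_M = (403 - 403/2)/2 = 403/4.
Total output Q = 1209/4, so price P = 430 - 1209/4 = 511/4.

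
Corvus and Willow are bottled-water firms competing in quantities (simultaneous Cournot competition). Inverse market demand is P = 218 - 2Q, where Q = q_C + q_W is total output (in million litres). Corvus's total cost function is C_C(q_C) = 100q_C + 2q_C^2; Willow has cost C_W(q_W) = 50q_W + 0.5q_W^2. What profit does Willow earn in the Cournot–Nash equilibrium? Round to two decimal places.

Corvus's profit: π_C = (218 - 2Q)q_C - (100q_C + 2q_C²). Setting ∂π_C/∂q_C = 0: 118 - 8q_C - 2(q_W) = 0.
Willow's first-order condition: 168 - 5q_W - 2(q_C) = 0.
So q_C = (118 - 2q_W)/8 and q_W = (168 - 2q_C)/5.
Substituting one into the other gives q_C = 127/18 and q_W = 277/9.
Price P = 218 - 2·(227/6) = 427/3.
Willow's profit: (427/3)·(277/9) - 50·(277/9) - (1/2)(277/9)² = 2368.1790.

2368.18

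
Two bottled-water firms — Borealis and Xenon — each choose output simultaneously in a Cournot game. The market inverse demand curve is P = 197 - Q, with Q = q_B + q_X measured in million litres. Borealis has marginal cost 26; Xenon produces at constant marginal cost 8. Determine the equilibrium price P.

77

Borealis's profit: π_B = (197 - Q)q_B - (26q_B). Setting ∂π_B/∂q_B = 0: 171 - 2q_B - (q_X) = 0.
Xenon's first-order condition: 189 - 2q_X - (q_B) = 0.
Best responses: q_B = (171 - q_X)/2, q_X = (189 - q_B)/2.
Substituting one into the other gives q_B = 51 and q_X = 69.
Total output Q = 120, so price P = 197 - 120 = 77.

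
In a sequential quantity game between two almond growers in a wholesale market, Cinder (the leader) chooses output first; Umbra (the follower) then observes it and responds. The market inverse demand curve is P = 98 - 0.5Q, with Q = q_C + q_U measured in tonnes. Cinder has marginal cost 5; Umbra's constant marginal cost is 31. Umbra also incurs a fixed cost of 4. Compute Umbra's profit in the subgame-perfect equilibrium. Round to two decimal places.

24.13

Solve by backward induction. Given q_C, the follower Umbra maximises π_U = (98 - (1/2)q_C - (1/2)q_U)q_U - 31q_U.
∂π_U/∂q_U = 67 - (1/2)q_C - q_U = 0 gives the reaction function q_U = (67 - (1/2)q_C).
The leader anticipates this reaction. Substituting into P = 98 - 0.5Q gives P = 129/2 - (1/4)q_C, so π_C = (129/2 - (1/4)q_C)q_C - 5q_C.
The leader's first-order condition 119/2 - (1/2)q_C = 0 yields q_C = 119.
Then q_U = (67 - (1/2)·119) = 15/2.
Price P = 98 - (1/2)·(253/2) = 139/4.
Umbra's profit: (139/4 - 31)·(15/2) - 4 = 193/8.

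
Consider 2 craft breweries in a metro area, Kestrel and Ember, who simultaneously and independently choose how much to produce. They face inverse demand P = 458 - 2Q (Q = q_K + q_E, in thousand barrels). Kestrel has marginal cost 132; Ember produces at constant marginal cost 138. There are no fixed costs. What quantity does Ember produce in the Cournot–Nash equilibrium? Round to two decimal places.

52.33

Kestrel's profit: π_K = (458 - 2Q)q_K - (132q_K). Setting ∂π_K/∂q_K = 0: 326 - 4q_K - 2(q_E) = 0.
Ember's profit: π_E = (458 - 2Q)q_E - (138q_E). Setting ∂π_E/∂q_E = 0: 320 - 4q_E - 2(q_K) = 0.
So q_K = (326 - 2q_E)/4 and q_E = (320 - 2q_K)/4.
Substituting one into the other gives q_K = 166/3 and q_E = 157/3.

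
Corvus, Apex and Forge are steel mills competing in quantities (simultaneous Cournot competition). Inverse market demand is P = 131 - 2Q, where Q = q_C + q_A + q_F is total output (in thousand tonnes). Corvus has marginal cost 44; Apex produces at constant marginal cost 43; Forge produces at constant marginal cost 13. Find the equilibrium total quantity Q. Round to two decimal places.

36.63

Corvus's profit: π_C = (131 - 2Q)q_C - (44q_C). Setting ∂π_C/∂q_C = 0: 87 - 4q_C - 2(q_A + q_F) = 0.
Apex's profit: π_A = (131 - 2Q)q_A - (43q_A). Setting ∂π_A/∂q_A = 0: 88 - 4q_A - 2(q_C + q_F) = 0.
Forge's profit: π_F = (131 - 2Q)q_F - (13q_F). Setting ∂π_F/∂q_F = 0: 118 - 4q_F - 2(q_C + q_A) = 0.
Adding the 3 first-order conditions: 293 − 8Q = 0, so Q = 293/8.
Back-substituting: q_C = (87 − 293/4)/2 = 55/8, q_A = (88 − 293/4)/2 = 59/8, q_F = (118 − 293/4)/2 = 179/8.
Total output Q = 55/8 + 59/8 + 179/8 = 293/8.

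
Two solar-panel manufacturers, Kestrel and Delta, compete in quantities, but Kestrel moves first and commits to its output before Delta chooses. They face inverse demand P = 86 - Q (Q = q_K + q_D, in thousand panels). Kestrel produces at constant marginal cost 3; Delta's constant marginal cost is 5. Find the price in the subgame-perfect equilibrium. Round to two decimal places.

24.25

The follower Delta best-responds to any q_K: π_D = (86 - Q)q_D - 5q_D.
Follower FOC: 81 - q_K - 2q_D = 0, so q_D(q_K) = (81 - q_K)/2.
The leader anticipates this reaction. Substituting into P = 86 - Q gives P = 91/2 - (1/2)q_K, so π_K = (91/2 - (1/2)q_K)q_K - 3q_K.
Maximising: ∂π_K/∂q_K = 85/2 - q_K = 0, giving q_K = 85/2.
Then q_D = (81 - 85/2)/2 = 77/4.
Total output Q = 247/4, so price P = 86 - 247/4 = 97/4.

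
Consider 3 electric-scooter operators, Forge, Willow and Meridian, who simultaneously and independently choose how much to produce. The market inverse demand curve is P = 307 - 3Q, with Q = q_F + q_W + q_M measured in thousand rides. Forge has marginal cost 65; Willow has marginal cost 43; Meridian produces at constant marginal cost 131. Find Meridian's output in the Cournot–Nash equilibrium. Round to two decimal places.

1.83

Forge's profit: π_F = (307 - 3Q)q_F - (65q_F). Setting ∂π_F/∂q_F = 0: 242 - 6q_F - 3(q_W + q_M) = 0.
Willow's first-order condition: 264 - 6q_W - 3(q_F + q_M) = 0.
Meridian's profit: π_M = (307 - 3Q)q_M - (131q_M). Setting ∂π_M/∂q_M = 0: 176 - 6q_M - 3(q_F + q_W) = 0.
Summing all 3 equations gives 682 − 12Q = 0, hence Q = 341/6.
Back-substituting: q_F = (242 − 341/2)/3 = 143/6, q_W = (264 − 341/2)/3 = 187/6, q_M = (176 − 341/2)/3 = 11/6.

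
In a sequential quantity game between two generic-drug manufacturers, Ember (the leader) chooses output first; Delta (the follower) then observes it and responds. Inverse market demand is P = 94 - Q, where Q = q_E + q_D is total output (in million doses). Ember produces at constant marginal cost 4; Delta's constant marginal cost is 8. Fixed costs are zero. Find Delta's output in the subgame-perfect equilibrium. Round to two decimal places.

19.50

The follower Delta best-responds to any q_E: π_D = (94 - Q)q_D - 8q_D.
∂π_D/∂q_D = 86 - q_E - 2q_D = 0 gives the reaction function q_D = (86 - q_E)/2.
The leader anticipates this reaction. Substituting into P = 94 - Q gives P = 51 - (1/2)q_E, so π_E = (51 - (1/2)q_E)q_E - 4q_E.
The leader's first-order condition 47 - q_E = 0 yields q_E = 47.
Then q_D = (86 - 47)/2 = 39/2.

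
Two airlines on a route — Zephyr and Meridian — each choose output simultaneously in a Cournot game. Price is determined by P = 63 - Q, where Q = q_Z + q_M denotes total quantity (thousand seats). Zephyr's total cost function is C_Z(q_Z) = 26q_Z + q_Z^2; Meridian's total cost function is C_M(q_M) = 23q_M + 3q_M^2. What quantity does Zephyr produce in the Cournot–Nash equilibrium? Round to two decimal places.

8.26

Zephyr's profit: π_Z = (63 - Q)q_Z - (26q_Z + q_Z²). Setting ∂π_Z/∂q_Z = 0: 37 - 4q_Z - (q_M) = 0.
Meridian's profit: π_M = (63 - Q)q_M - (23q_M + 3q_M²). Setting ∂π_M/∂q_M = 0: 40 - 8q_M - (q_Z) = 0.
Best responses: q_Z = (37 - q_M)/4, q_M = (40 - q_Z)/8.
Solving the pair: q_Z = 256/31, q_M = 123/31.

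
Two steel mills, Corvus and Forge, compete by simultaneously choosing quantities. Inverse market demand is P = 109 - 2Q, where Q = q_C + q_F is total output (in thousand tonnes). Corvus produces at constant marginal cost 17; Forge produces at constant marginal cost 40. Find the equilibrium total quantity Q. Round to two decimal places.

26.83

Corvus's profit: π_C = (109 - 2Q)q_C - (17q_C). Setting ∂π_C/∂q_C = 0: 92 - 4q_C - 2(q_F) = 0.
Forge's first-order condition: 69 - 4q_F - 2(q_C) = 0.
Rearranging gives the reaction functions q_C = (92 - 2q_F)/4 and q_F = (69 - 2q_C)/4.
Substituting one into the other gives q_C = 115/6 and q_F = 23/3.
Total output Q = 115/6 + 23/3 = 161/6.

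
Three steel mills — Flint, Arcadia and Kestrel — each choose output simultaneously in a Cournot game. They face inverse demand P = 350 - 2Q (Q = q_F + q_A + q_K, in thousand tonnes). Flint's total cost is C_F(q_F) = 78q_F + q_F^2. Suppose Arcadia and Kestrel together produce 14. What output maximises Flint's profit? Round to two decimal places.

With rivals' combined output fixed at 14, Flint's profit is π_F = (350 - 2·14 - 2q_F)q_F - (78q_F + q_F²) = (322 - 2q_F)q_F - (78q_F + q_F²).
∂π_F/∂q_F = 244 - 6q_F = 0, so q_F = 122/3.

40.67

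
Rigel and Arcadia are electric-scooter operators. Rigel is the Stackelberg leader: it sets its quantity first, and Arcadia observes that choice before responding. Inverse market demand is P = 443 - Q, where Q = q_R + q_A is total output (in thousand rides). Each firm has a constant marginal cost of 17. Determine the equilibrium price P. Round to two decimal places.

Solve by backward induction. Given q_R, the follower Arcadia maximises π_A = (443 - q_R - q_A)q_A - 17q_A.
Follower FOC: 426 - q_R - 2q_A = 0, so q_A(q_R) = (426 - q_R)/2.
The leader anticipates this reaction. Substituting into P = 443 - Q gives P = 230 - (1/2)q_R, so π_R = (230 - (1/2)q_R)q_R - 17q_R.
The leader's first-order condition 213 - q_R = 0 yields q_R = 213.
Then q_A = (426 - 213)/2 = 213/2.
Total output Q = 639/2, so price P = 443 - 639/2 = 247/2.

123.50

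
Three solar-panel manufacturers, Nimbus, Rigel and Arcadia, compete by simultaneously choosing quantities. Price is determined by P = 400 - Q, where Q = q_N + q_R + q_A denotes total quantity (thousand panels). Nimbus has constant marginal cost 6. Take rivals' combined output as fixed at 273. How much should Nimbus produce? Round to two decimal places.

60.50

With rivals' combined output fixed at 273, Nimbus's profit is π_N = (400 - 273 - q_N)q_N - (6q_N) = (127 - q_N)q_N - (6q_N).
∂π_N/∂q_N = 121 - 2q_N = 0, so q_N = 121/2.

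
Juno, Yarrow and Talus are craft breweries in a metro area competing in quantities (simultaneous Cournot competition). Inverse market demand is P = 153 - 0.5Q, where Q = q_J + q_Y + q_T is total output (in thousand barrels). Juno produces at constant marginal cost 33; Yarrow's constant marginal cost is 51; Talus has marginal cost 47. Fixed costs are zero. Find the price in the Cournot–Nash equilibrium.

71

Juno's profit: π_J = (153 - 0.5Q)q_J - (33q_J). Setting ∂π_J/∂q_J = 0: 120 - q_J - (1/2)(q_Y + q_T) = 0.
Yarrow's profit: π_Y = (153 - 0.5Q)q_Y - (51q_Y). Setting ∂π_Y/∂q_Y = 0: 102 - q_Y - (1/2)(q_J + q_T) = 0.
Talus's first-order condition: 106 - q_T - (1/2)(q_J + q_Y) = 0.
Summing all 3 equations gives 328 − 2Q = 0, hence Q = 164.
Back-substituting: q_J = (120 − 82)/(1/2) = 76, q_Y = (102 − 82)/(1/2) = 40, q_T = (106 − 82)/(1/2) = 48.
Total output Q = 164, so price P = 153 - (1/2)·164 = 71.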